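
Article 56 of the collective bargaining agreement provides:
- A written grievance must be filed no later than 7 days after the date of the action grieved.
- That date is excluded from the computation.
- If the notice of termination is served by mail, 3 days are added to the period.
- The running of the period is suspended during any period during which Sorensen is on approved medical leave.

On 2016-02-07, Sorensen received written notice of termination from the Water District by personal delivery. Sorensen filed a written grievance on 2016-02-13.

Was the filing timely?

7 days after 2016-02-07 is February 14, 2016.
Service was not by mail, so no mail extension applies.
The deadline is February 14, 2016; the filing on February 13, 2016 is on or before that date.

Yes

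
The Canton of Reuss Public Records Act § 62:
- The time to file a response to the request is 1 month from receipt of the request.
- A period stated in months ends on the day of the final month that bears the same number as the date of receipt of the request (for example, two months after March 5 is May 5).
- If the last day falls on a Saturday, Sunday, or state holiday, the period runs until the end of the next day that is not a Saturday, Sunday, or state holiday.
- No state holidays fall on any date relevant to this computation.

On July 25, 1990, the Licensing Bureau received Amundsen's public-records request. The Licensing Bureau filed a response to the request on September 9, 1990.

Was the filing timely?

1 month after July 25, 1990 is August 25, 1990.
August 25, 1990 is Saturday; August 26, 1990 is Sunday. The next qualifying day is August 27, 1990.
The deadline is August 27, 1990; the filing on September 9, 1990 is after that date.

No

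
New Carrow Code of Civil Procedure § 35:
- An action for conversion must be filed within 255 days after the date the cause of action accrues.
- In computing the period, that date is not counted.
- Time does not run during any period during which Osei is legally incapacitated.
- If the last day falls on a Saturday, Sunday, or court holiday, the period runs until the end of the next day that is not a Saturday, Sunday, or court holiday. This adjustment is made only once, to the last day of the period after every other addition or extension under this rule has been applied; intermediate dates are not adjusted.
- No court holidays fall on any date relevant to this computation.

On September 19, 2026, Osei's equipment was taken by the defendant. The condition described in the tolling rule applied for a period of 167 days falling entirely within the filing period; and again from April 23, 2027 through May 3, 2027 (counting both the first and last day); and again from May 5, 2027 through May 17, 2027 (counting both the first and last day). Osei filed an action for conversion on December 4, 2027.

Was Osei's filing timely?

Yes

255 days after September 19, 2026 is June 1, 2027.
Tolling adds 167 days: June 1, 2027 + 167 days = November 15, 2027.
From April 23, 2027 through May 3, 2027 inclusive is 11 days; tolling adds 11 days: November 15, 2027 + 11 days = November 26, 2027.
From May 5, 2027 through May 17, 2027 inclusive is 13 days; tolling adds 13 days: November 26, 2027 + 13 days = December 9, 2027.
December 9, 2027 is a Thursday and not a court holiday, so no extension applies.
The deadline is December 9, 2027; the filing on December 4, 2027 is on or before that date.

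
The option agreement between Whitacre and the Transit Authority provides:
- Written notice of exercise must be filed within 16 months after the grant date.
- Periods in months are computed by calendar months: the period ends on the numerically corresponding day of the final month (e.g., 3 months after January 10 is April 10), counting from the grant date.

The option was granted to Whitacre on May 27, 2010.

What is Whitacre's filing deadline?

16 months after May 27, 2010 is September 27, 2011.

September 27, 2011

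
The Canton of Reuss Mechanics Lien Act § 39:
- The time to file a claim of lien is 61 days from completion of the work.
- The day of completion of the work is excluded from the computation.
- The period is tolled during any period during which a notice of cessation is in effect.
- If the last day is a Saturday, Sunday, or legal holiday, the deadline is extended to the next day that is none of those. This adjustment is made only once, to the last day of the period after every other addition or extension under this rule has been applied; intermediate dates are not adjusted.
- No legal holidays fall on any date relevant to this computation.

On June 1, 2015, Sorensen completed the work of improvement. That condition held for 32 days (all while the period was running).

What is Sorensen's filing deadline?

September 2, 2015

61 days after June 1, 2015 is August 1, 2015.
Tolling adds 32 days: August 1, 2015 + 32 days = September 2, 2015.
September 2, 2015 is a Wednesday and not a legal holiday, so no extension applies.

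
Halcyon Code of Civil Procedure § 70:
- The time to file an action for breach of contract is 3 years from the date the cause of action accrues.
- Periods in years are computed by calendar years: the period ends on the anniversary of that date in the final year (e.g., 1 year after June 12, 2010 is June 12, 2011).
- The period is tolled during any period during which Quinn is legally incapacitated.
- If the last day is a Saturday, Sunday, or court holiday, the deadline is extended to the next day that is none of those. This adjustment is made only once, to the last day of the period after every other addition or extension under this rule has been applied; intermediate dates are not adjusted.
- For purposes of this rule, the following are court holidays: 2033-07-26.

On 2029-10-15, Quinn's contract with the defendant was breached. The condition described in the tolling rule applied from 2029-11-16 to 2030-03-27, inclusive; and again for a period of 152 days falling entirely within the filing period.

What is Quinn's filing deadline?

3 years after 2029-10-15 is October 15, 2032.
From November 16, 2029 through March 27, 2030 inclusive is 132 days; tolling adds 132 days: October 15, 2032 + 132 days = February 24, 2033.
Tolling adds 152 days: February 24, 2033 + 152 days = July 26, 2033.
July 26, 2033 is a listed holiday. The next qualifying day is July 27, 2033.

July 27, 2033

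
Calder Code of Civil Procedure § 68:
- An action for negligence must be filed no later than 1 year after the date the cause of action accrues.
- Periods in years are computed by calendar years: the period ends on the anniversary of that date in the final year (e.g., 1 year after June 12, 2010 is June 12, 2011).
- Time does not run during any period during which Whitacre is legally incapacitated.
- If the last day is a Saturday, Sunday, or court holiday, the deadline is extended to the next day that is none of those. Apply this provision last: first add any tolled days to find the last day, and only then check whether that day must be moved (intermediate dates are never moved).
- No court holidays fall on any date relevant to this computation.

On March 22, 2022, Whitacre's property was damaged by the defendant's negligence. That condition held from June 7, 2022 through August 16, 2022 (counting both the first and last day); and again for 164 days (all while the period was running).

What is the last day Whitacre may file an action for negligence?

November 13, 2023

1 year after March 22, 2022 is March 22, 2023.
From June 7, 2022 through August 16, 2022 inclusive is 71 days; tolling adds 71 days: March 22, 2023 + 71 days = June 1, 2023.
Tolling adds 164 days: June 1, 2023 + 164 days = November 12, 2023.
November 12, 2023 is Sunday. The next qualifying day is November 13, 2023.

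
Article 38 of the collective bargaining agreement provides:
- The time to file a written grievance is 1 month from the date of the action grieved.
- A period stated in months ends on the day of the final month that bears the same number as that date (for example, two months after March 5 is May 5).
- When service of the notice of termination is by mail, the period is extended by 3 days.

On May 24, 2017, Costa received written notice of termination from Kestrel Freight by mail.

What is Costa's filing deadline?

1 month after May 24, 2017 is June 24, 2017.
Service was by mail, adding 3 days: June 24, 2017 + 3 days = June 27, 2017.

June 27, 2017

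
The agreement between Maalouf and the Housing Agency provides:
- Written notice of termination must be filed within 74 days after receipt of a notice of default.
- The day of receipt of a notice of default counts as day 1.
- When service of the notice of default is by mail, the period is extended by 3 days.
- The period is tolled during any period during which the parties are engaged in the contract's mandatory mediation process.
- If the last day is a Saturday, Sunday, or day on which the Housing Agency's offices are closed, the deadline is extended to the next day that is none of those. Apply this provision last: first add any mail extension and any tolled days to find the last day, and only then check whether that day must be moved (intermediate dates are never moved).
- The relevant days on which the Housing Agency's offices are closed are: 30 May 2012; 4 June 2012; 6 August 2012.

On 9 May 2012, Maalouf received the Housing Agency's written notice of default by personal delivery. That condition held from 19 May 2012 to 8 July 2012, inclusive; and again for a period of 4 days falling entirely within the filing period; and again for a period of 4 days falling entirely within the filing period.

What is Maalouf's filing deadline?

September 18, 2012

Counting 9 May 2012 as day 1, day 74 is July 21, 2012.
Service was not by mail, so no mail extension applies.
From May 19, 2012 through July 8, 2012 inclusive is 51 days; tolling adds 51 days: July 21, 2012 + 51 days = September 10, 2012.
Tolling adds 4 days: September 10, 2012 + 4 days = September 14, 2012.
Tolling adds 4 days: September 14, 2012 + 4 days = September 18, 2012.
September 18, 2012 is a Tuesday and not a day on which the Housing Agency's offices are closed, so no extension applies.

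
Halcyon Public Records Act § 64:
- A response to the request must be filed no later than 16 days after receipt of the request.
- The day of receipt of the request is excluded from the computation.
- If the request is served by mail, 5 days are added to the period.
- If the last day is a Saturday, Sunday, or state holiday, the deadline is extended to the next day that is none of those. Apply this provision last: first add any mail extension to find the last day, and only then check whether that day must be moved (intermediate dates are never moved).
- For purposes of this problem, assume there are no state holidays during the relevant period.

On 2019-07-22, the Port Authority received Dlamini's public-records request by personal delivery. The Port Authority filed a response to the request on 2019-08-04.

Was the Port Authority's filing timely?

Yes

16 days after 2019-07-22 is August 7, 2019.
Service was not by mail, so no mail extension applies.
August 7, 2019 is a Wednesday and not a state holiday, so no extension applies.
The deadline is August 7, 2019; the filing on August 4, 2019 is on or before that date.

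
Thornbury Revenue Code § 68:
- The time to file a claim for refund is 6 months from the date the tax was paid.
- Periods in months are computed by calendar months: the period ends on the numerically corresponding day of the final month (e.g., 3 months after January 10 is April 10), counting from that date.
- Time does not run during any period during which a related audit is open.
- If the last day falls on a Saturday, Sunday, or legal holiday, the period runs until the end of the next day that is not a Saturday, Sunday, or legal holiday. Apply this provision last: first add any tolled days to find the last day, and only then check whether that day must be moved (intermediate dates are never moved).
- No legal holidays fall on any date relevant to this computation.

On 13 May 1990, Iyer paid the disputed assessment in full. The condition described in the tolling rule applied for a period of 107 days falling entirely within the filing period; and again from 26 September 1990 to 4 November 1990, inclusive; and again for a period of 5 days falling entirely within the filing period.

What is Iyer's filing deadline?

6 months after 13 May 1990 is November 13, 1990.
Tolling adds 107 days: November 13, 1990 + 107 days = February 28, 1991.
From September 26, 1990 through November 4, 1990 inclusive is 40 days; tolling adds 40 days: February 28, 1991 + 40 days = April 9, 1991.
Tolling adds 5 days: April 9, 1991 + 5 days = April 14, 1991.
April 14, 1991 is Sunday. The next qualifying day is April 15, 1991.

April 15, 1991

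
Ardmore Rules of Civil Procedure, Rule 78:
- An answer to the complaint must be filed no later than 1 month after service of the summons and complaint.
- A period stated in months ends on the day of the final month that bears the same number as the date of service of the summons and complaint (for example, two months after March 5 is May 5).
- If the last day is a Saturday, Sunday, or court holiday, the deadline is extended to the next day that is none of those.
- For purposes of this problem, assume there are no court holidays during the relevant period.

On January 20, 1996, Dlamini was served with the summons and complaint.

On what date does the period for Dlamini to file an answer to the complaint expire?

February 20, 1996

1 month after January 20, 1996 is February 20, 1996.
February 20, 1996 is a Tuesday and not a court holiday, so no extension applies.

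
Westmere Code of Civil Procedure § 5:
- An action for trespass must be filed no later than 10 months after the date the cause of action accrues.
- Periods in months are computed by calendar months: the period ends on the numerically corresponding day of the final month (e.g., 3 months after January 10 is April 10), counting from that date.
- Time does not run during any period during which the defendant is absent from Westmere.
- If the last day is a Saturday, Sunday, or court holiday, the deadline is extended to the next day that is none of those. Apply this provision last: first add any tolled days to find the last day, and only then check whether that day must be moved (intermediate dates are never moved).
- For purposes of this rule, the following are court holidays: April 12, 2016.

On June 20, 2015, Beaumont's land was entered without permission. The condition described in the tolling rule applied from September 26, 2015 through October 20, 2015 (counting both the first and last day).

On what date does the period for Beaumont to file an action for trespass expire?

10 months after June 20, 2015 is April 20, 2016.
From September 26, 2015 through October 20, 2015 inclusive is 25 days; tolling adds 25 days: April 20, 2016 + 25 days = May 15, 2016.
May 15, 2016 is Sunday. The next qualifying day is May 16, 2016.

May 16, 2016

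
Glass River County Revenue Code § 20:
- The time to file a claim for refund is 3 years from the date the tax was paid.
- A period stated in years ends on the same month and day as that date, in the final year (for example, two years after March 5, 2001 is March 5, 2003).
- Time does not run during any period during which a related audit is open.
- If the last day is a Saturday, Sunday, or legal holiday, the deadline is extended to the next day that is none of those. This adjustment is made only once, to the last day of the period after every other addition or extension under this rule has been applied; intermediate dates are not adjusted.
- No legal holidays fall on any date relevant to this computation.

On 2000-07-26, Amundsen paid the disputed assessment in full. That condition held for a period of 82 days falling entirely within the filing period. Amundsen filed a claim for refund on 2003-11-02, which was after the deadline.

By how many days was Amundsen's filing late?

3 years after 2000-07-26 is July 26, 2003.
Tolling adds 82 days: July 26, 2003 + 82 days = October 16, 2003.
October 16, 2003 is a Thursday and not a legal holiday, so no extension applies.
The deadline is October 16, 2003; from October 16, 2003 to November 2, 2003 is 17 days.

17 days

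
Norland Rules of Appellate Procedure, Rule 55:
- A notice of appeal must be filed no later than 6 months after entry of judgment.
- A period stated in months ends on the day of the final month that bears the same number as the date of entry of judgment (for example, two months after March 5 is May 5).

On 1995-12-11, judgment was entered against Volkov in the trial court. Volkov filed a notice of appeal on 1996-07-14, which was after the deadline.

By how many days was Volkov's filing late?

33 days

6 months after 1995-12-11 is June 11, 1996.
The deadline is June 11, 1996; from June 11, 1996 to July 14, 1996 is 33 days.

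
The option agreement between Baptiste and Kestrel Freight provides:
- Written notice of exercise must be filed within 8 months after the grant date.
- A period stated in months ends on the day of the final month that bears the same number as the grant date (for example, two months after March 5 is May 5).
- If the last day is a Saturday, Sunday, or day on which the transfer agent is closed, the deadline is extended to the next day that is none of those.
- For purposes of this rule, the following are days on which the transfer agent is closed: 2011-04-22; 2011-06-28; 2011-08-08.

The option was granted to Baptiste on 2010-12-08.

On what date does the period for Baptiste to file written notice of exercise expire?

August 9, 2011

8 months after 2010-12-08 is August 8, 2011.
August 8, 2011 is a listed holiday. The next qualifying day is August 9, 2011.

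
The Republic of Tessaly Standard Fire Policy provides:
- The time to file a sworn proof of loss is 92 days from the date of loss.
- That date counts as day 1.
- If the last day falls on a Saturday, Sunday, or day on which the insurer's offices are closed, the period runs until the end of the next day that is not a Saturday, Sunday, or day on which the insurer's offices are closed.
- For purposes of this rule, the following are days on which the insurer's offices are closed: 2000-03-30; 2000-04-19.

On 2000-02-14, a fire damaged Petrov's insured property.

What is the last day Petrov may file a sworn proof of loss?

Counting 2000-02-14 as day 1, day 92 is May 15, 2000.
May 15, 2000 is a Monday and not a day on which the insurer's offices are closed, so no extension applies.

May 15, 2000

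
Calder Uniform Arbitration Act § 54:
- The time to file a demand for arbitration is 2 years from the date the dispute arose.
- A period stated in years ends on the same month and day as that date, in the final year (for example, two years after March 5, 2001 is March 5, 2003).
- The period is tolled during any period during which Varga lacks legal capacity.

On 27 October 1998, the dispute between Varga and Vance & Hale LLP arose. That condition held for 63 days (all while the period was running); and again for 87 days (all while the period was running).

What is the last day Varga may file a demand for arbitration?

March 26, 2001

2 years after 27 October 1998 is October 27, 2000.
Tolling adds 63 days: October 27, 2000 + 63 days = December 29, 2000.
Tolling adds 87 days: December 29, 2000 + 87 days = March 26, 2001.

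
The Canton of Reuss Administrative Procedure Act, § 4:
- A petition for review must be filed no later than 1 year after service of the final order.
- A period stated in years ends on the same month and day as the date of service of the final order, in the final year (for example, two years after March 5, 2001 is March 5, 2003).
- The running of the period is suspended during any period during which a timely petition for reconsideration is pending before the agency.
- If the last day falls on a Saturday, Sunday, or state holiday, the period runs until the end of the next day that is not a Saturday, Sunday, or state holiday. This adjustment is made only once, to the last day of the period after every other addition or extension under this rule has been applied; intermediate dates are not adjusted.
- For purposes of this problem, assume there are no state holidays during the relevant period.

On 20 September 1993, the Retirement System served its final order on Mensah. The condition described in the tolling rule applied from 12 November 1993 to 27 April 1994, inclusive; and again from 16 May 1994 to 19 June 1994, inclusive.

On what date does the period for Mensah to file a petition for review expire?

April 10, 1995

1 year after 20 September 1993 is September 20, 1994.
From November 12, 1993 through April 27, 1994 inclusive is 167 days; tolling adds 167 days: September 20, 1994 + 167 days = March 6, 1995.
From May 16, 1994 through June 19, 1994 inclusive is 35 days; tolling adds 35 days: March 6, 1995 + 35 days = April 10, 1995.
April 10, 1995 is a Monday and not a state holiday, so no extension applies.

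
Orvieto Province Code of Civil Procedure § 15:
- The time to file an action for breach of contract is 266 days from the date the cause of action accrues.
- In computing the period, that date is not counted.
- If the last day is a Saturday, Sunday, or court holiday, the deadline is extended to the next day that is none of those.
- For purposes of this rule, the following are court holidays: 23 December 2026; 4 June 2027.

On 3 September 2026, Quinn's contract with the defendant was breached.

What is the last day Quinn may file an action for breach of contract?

266 days after 3 September 2026 is May 27, 2027.
May 27, 2027 is a Thursday and not a court holiday, so no extension applies.

May 27, 2027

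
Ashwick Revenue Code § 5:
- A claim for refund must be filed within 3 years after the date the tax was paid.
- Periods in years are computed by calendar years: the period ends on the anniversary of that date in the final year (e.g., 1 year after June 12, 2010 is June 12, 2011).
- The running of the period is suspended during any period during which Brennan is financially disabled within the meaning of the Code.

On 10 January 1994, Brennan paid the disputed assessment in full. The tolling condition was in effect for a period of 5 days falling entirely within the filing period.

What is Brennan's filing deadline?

January 15, 1997

3 years after 10 January 1994 is January 10, 1997.
Tolling adds 5 days: January 10, 1997 + 5 days = January 15, 1997.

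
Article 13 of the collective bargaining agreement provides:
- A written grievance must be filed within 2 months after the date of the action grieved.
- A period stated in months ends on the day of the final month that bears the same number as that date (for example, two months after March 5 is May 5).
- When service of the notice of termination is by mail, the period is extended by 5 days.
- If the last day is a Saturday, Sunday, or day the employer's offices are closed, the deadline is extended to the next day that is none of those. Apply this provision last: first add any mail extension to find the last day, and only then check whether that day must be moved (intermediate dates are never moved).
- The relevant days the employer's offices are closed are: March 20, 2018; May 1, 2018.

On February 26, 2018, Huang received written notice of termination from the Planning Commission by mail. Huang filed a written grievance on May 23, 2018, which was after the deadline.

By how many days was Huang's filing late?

21 days

2 months after February 26, 2018 is April 26, 2018.
Service was by mail, adding 5 days: April 26, 2018 + 5 days = May 1, 2018.
May 1, 2018 is a listed holiday. The next qualifying day is May 2, 2018.
The deadline is May 2, 2018; from May 2, 2018 to May 23, 2018 is 21 days.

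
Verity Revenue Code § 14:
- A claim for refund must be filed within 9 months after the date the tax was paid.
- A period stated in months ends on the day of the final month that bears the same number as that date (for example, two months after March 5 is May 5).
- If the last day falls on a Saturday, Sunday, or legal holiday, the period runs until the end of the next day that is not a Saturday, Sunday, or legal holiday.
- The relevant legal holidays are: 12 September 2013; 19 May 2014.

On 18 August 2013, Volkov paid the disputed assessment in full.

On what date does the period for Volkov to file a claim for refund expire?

May 20, 2014

9 months after 18 August 2013 is May 18, 2014.
May 18, 2014 is Sunday; May 19, 2014 is a listed holiday. The next qualifying day is May 20, 2014.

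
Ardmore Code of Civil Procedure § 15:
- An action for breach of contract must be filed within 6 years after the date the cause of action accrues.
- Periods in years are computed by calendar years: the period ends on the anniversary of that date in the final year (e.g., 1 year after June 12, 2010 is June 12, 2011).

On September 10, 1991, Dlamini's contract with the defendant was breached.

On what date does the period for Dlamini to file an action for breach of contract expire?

September 10, 1997

6 years after September 10, 1991 is September 10, 1997.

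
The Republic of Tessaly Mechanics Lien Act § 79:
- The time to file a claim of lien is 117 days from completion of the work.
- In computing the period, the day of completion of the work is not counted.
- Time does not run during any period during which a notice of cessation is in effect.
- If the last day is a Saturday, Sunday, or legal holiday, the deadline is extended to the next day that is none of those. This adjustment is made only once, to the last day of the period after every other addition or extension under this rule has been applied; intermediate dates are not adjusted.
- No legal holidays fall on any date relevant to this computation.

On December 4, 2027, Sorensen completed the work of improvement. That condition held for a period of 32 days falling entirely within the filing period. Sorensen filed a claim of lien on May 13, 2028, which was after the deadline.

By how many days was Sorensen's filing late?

12 days

117 days after December 4, 2027 is March 30, 2028.
Tolling adds 32 days: March 30, 2028 + 32 days = May 1, 2028.
May 1, 2028 is a Monday and not a legal holiday, so no extension applies.
The deadline is May 1, 2028; from May 1, 2028 to May 13, 2028 is 12 days.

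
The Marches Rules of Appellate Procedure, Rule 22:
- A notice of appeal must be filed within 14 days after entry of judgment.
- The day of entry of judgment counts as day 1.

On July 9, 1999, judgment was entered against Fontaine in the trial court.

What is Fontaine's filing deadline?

Counting July 9, 1999 as day 1, day 14 is July 22, 1999.

July 22, 1999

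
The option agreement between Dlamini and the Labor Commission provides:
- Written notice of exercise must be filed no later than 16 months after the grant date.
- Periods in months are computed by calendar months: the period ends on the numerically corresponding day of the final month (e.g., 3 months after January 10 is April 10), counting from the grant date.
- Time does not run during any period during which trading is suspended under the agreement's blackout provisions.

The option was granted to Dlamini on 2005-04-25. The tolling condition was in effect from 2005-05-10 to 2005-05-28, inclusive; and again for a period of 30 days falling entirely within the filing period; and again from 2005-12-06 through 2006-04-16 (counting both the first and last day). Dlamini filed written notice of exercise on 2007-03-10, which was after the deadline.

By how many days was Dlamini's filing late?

16 days

16 months after 2005-04-25 is August 25, 2006.
From May 10, 2005 through May 28, 2005 inclusive is 19 days; tolling adds 19 days: August 25, 2006 + 19 days = September 13, 2006.
Tolling adds 30 days: September 13, 2006 + 30 days = October 13, 2006.
From December 6, 2005 through April 16, 2006 inclusive is 132 days; tolling adds 132 days: October 13, 2006 + 132 days = February 22, 2007.
The deadline is February 22, 2007; from February 22, 2007 to March 10, 2007 is 16 days.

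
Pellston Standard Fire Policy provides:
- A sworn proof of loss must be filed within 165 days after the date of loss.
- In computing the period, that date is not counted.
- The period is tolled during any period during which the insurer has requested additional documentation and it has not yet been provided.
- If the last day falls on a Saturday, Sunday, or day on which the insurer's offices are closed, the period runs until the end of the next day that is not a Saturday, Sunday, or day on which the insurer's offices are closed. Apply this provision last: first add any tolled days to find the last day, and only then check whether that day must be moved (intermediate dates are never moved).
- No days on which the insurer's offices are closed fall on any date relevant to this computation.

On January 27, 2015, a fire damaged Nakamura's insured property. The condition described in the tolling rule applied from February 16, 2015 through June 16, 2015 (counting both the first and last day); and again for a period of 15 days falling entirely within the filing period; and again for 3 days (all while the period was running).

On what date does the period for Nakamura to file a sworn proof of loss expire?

November 27, 2015

165 days after January 27, 2015 is July 11, 2015.
From February 16, 2015 through June 16, 2015 inclusive is 121 days; tolling adds 121 days: July 11, 2015 + 121 days = November 9, 2015.
Tolling adds 15 days: November 9, 2015 + 15 days = November 24, 2015.
Tolling adds 3 days: November 24, 2015 + 3 days = November 27, 2015.
November 27, 2015 is a Friday and not a day on which the insurer's offices are closed, so no extension applies.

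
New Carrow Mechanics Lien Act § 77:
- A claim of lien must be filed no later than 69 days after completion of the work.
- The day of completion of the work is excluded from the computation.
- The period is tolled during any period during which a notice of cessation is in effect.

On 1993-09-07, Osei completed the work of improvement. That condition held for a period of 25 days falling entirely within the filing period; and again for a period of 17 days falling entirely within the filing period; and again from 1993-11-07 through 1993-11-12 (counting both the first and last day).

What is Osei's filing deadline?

69 days after 1993-09-07 is November 15, 1993.
Tolling adds 25 days: November 15, 1993 + 25 days = December 10, 1993.
Tolling adds 17 days: December 10, 1993 + 17 days = December 27, 1993.
From November 7, 1993 through November 12, 1993 inclusive is 6 days; tolling adds 6 days: December 27, 1993 + 6 days = January 2, 1994.

January 2, 1994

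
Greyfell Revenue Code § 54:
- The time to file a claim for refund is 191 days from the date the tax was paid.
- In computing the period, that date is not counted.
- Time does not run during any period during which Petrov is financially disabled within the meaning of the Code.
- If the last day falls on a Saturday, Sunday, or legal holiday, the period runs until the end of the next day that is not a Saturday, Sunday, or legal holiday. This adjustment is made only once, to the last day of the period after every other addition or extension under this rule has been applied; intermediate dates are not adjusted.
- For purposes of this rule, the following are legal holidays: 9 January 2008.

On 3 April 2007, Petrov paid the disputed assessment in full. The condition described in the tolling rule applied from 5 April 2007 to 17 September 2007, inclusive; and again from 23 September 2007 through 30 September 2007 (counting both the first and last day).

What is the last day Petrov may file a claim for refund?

April 2, 2008

191 days after 3 April 2007 is October 11, 2007.
From April 5, 2007 through September 17, 2007 inclusive is 166 days; tolling adds 166 days: October 11, 2007 + 166 days = March 25, 2008.
From September 23, 2007 through September 30, 2007 inclusive is 8 days; tolling adds 8 days: March 25, 2008 + 8 days = April 2, 2008.
April 2, 2008 is a Wednesday and not a legal holiday, so no extension applies.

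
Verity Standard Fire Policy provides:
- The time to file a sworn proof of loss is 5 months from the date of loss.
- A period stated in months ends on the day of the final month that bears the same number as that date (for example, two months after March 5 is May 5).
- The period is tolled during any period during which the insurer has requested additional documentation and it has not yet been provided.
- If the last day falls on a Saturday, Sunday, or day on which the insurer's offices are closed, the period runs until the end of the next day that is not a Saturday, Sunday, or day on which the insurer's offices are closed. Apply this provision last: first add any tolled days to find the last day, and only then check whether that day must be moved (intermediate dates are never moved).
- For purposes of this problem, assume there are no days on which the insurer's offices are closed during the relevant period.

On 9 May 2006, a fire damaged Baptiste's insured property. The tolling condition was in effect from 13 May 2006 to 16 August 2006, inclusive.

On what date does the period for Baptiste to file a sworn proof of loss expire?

January 15, 2007

5 months after 9 May 2006 is October 9, 2006.
From May 13, 2006 through August 16, 2006 inclusive is 96 days; tolling adds 96 days: October 9, 2006 + 96 days = January 13, 2007.
January 13, 2007 is Saturday; January 14, 2007 is Sunday. The next qualifying day is January 15, 2007.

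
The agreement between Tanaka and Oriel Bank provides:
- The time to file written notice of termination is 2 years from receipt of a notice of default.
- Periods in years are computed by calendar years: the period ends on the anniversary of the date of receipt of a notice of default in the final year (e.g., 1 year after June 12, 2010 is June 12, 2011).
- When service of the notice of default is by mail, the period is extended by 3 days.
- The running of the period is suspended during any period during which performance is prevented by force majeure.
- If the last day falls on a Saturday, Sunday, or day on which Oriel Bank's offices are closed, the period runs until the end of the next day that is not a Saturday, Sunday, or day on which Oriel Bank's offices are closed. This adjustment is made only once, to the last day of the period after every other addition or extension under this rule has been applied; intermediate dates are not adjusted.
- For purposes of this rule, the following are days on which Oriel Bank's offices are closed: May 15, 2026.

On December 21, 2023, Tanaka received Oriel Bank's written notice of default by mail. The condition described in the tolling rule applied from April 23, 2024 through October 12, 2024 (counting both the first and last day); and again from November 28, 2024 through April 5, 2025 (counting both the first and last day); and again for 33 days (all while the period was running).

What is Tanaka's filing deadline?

November 24, 2026

2 years after December 21, 2023 is December 21, 2025.
Service was by mail, adding 3 days: December 21, 2025 + 3 days = December 24, 2025.
From April 23, 2024 through October 12, 2024 inclusive is 173 days; tolling adds 173 days: December 24, 2025 + 173 days = June 15, 2026.
From November 28, 2024 through April 5, 2025 inclusive is 129 days; tolling adds 129 days: June 15, 2026 + 129 days = October 22, 2026.
Tolling adds 33 days: October 22, 2026 + 33 days = November 24, 2026.
November 24, 2026 is a Tuesday and not a day on which Oriel Bank's offices are closed, so no extension applies.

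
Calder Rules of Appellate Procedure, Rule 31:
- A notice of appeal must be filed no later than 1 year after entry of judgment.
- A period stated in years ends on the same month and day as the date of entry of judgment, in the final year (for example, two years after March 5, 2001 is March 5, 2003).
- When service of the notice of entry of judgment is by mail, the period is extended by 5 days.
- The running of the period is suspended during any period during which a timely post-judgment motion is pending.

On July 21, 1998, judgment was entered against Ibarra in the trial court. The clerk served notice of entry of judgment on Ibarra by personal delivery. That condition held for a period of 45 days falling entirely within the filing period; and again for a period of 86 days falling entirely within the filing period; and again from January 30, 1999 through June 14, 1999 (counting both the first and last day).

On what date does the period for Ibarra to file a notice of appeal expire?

April 13, 2000

1 year after July 21, 1998 is July 21, 1999.
Service was not by mail, so no mail extension applies.
Tolling adds 45 days: July 21, 1999 + 45 days = September 4, 1999.
Tolling adds 86 days: September 4, 1999 + 86 days = November 29, 1999.
From January 30, 1999 through June 14, 1999 inclusive is 136 days; tolling adds 136 days: November 29, 1999 + 136 days = April 13, 2000.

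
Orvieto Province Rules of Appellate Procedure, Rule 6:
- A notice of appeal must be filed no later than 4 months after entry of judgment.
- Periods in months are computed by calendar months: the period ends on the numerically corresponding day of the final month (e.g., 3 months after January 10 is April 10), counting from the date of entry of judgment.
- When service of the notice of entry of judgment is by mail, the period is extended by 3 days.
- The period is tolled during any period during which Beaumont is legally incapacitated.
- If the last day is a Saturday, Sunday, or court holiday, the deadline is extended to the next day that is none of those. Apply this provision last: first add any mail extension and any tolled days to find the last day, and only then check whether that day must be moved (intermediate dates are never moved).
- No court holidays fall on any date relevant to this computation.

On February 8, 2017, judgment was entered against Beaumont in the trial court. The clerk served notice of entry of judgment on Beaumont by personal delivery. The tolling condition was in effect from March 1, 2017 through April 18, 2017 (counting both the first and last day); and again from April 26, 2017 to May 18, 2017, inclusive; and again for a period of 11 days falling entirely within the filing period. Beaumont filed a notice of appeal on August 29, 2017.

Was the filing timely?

4 months after February 8, 2017 is June 8, 2017.
Service was not by mail, so no mail extension applies.
From March 1, 2017 through April 18, 2017 inclusive is 49 days; tolling adds 49 days: June 8, 2017 + 49 days = July 27, 2017.
From April 26, 2017 through May 18, 2017 inclusive is 23 days; tolling adds 23 days: July 27, 2017 + 23 days = August 19, 2017.
Tolling adds 11 days: August 19, 2017 + 11 days = August 30, 2017.
August 30, 2017 is a Wednesday and not a court holiday, so no extension applies.
The deadline is August 30, 2017; the filing on August 29, 2017 is on or before that date.

Yes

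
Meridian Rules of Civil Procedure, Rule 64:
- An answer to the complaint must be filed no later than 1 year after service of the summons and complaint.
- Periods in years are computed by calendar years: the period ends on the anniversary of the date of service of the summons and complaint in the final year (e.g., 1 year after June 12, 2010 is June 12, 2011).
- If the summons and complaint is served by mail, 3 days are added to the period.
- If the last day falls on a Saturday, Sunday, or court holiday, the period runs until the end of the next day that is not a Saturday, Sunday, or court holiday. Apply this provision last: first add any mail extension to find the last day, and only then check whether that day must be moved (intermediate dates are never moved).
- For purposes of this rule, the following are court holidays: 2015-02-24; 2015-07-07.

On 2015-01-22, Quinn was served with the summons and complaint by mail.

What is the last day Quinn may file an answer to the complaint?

January 25, 2016

1 year after 2015-01-22 is January 22, 2016.
Service was by mail, adding 3 days: January 22, 2016 + 3 days = January 25, 2016.
January 25, 2016 is a Monday and not a court holiday, so no extension applies.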